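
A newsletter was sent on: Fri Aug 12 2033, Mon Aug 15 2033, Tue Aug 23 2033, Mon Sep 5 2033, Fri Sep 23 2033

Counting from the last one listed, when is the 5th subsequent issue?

Gaps: 3, 8, 13, 18 days — each gap is 5 larger than the previous one.
Next gap: 23 days. Fri Sep 23 2033 + 23 days = Sun Oct 16 2033.
Next gap: 28 days. Sun Oct 16 2033 + 28 days = Sun Nov 13 2033.
Next gap: 33 days. Sun Nov 13 2033 + 33 days = Fri Dec 16 2033.
Next gap: 38 days. Fri Dec 16 2033 + 38 days = Mon Jan 23 2034.
Next gap: 43 days. Mon Jan 23 2034 + 43 days = Tue Mar 7 2034.

Tue Mar 7 2034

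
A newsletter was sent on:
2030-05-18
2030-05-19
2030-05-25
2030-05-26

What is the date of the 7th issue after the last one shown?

2030-06-22

Gaps: 1, 6, 1 days — not constant, but cyclic with period 2.
The events fall on every Saturday and Sunday.
Next Saturday: 2030-06-01.
The following Sunday is 2030-06-02.
Next Saturday: 2030-06-08.
The following Sunday is 2030-06-09.
Next Saturday: 2030-06-15.
The following Sunday is 2030-06-16.
Next Saturday: 2030-06-22.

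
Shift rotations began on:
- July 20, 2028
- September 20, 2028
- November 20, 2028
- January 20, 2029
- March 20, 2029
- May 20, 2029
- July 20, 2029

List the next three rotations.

September 20, 2029; November 20, 2029; January 20, 2030

Gaps: 62, 61, 61, 59, 61, 61 days — not constant. Every event is on the 20th of the month.
Pattern: the 20th of every 2 months.
September 2029: September 20, 2029.
Next: November 2029 → November 20, 2029.
Next: January 2030 → January 20, 2030.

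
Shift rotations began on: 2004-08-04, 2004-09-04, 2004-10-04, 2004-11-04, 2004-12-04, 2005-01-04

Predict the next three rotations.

2005-02-04, 2005-03-04, 2005-04-04

Each date is the 4th; the gaps (31, 30, 31, 30, 31) track the month lengths.
The rule is the 4th of each month.
Next: February 2005 → 2005-02-04.
March 2005: 2005-03-04.
Next: April 2005 → 2005-04-04.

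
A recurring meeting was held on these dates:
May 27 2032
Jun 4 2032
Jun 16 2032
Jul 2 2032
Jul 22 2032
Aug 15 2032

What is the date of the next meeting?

Sep 12 2032

The spacing grows by 4 each time: 8, 12, 16, 20, 24 days.
Next gap: 28 days. Aug 15 2032 + 28 days = Sep 12 2032.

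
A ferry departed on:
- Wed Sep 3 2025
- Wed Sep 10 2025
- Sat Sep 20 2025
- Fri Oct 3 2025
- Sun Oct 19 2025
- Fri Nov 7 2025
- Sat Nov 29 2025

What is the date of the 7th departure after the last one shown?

Gaps: 7, 10, 13, 16, 19, 22 days — each gap is 3 larger than the previous one.
Next gap: 25 days. Sat Nov 29 2025 + 25 days = Wed Dec 24 2025.
Next gap: 28 days. Wed Dec 24 2025 + 28 days = Wed Jan 21 2026.
Next gap: 31 days. Wed Jan 21 2026 + 31 days = Sat Feb 21 2026.
Next gap: 34 days. Sat Feb 21 2026 + 34 days = Fri Mar 27 2026.
Next gap: 37 days. Fri Mar 27 2026 + 37 days = Sun May 3 2026.
Next gap: 40 days. Sun May 3 2026 + 40 days = Fri Jun 12 2026.
Next gap: 43 days. Fri Jun 12 2026 + 43 days = Sat Jul 25 2026.

Sat Jul 25 2026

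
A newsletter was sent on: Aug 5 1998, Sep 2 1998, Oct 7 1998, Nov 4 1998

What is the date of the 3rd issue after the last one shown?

These are Wednesdays at 28- or 35-day spacing (28, 35, 28).
The pattern: 1st Wednesday of the month.
December 1998 — 1st Wednesday is Dec 2 1998.
1st Wednesday of January 1999: Jan 6 1999.
February 1999 — 1st Wednesday is Feb 3 1999.

Feb 3 1999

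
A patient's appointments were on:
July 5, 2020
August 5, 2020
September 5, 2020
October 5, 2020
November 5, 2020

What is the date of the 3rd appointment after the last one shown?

Each date is the 5th; the gaps (31, 31, 30, 31) track the month lengths.
The rule is the 5th of each month.
December 2020: December 5, 2020.
Next: January 2021 → January 5, 2021.
Next: February 2021 → February 5, 2021.

February 5, 2021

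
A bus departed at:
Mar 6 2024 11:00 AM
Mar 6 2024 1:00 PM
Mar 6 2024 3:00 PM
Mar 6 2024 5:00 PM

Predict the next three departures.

Mar 6 2024 7:00 PM, Mar 6 2024 9:00 PM, Mar 6 2024 11:00 PM

The interval is a steady 2 hours (2, 2, 2).
Mar 6 2024 5:00 PM + 2 h = Mar 6 2024 7:00 PM.
Mar 6 2024 7:00 PM + 2 h = Mar 6 2024 9:00 PM.
Mar 6 2024 9:00 PM + 2 h = Mar 6 2024 11:00 PM.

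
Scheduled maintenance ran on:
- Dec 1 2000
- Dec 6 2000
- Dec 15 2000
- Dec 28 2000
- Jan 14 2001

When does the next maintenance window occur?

Feb 4 2001

The spacing grows by 4 each time: 5, 9, 13, 17 days.
Next gap: 21 days. Jan 14 2001 + 21 days = Feb 4 2001.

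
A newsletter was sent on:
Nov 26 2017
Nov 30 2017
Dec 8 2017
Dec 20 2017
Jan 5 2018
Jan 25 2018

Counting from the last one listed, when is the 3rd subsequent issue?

Apr 19 2018

Gaps: 4, 8, 12, 16, 20 days — each gap is 4 larger than the previous one.
Next gap: 24 days. Jan 25 2018 + 24 days = Feb 18 2018.
Next gap: 28 days. Feb 18 2018 + 28 days = Mar 18 2018.
Next gap: 32 days. Mar 18 2018 + 32 days = Apr 19 2018.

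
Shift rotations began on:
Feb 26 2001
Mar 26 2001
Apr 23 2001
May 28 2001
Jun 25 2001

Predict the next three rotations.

Jul 23 2001, Aug 27 2001, Sep 24 2001

These are Mondays at 28- or 35-day spacing (28, 28, 35, 28).
The pattern: 4th Monday of the month.
4th Monday of July 2001: Jul 23 2001.
4th Monday of August 2001: Aug 27 2001.
4th Monday of September 2001: Sep 24 2001.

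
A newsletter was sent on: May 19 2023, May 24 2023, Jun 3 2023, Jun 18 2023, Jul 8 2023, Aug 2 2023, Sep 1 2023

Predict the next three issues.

Oct 6 2023, Nov 15 2023, Dec 30 2023

Intervals are 5, 10, 15, 20, 25, 30 days — an arithmetic progression with common difference 5.
Next gap: 35 days. Sep 1 2023 + 35 days = Oct 6 2023.
Next gap: 40 days. Oct 6 2023 + 40 days = Nov 15 2023.
Next gap: 45 days. Nov 15 2023 + 45 days = Dec 30 2023.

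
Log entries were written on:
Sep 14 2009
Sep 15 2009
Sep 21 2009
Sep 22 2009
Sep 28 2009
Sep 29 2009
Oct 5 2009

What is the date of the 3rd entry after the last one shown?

Oct 13 2009

The gap pattern 1, 6, 1, 6, 1, 6 repeats every 2 events.
These are the Mondays and Tuesdays of each week.
The following Tuesday is Oct 6 2009.
The following Monday is Oct 12 2009.
Next Tuesday: Oct 13 2009.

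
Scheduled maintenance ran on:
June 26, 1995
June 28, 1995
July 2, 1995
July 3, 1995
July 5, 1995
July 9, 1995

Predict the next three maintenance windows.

July 10, 1995; July 12, 1995; July 16, 1995

Every event lands on a Monday or Wednesday or Sunday (gaps cycle 2, 4, 1, 2, 4).
So the schedule is: every Monday, Wednesday and Sunday.
Next Monday: July 10, 1995.
Next Wednesday: July 12, 1995.
Next Sunday: July 16, 1995.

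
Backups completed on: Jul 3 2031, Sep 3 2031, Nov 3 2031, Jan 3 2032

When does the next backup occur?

Each date is the 3rd; the gaps (62, 61, 61) track the month lengths.
The rule is the 3rd of every 2 months.
March 2032: Mar 3 2032.

Mar 3 2032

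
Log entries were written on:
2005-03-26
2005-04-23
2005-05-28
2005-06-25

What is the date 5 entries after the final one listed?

2005-11-26

Gaps: 28, 35, 28 days — a mix of 28 and 35. Every date is a Saturday.
Each is the 4th Saturday of its month.
4th Saturday of July 2005: 2005-07-23.
4th Saturday of August 2005: 2005-08-27.
4th Saturday of September 2005: 2005-09-24.
4th Saturday of October 2005: 2005-10-22.
4th Saturday of November 2005: 2005-11-26.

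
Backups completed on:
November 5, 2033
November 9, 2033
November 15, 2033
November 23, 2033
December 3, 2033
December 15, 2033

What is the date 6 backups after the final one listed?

The spacing grows by 2 each time: 4, 6, 8, 10, 12 days.
Next gap: 14 days. December 15, 2033 + 14 days = December 29, 2033.
Next gap: 16 days. December 29, 2033 + 16 days = January 14, 2034.
Next gap: 18 days. January 14, 2034 + 18 days = February 1, 2034.
Next gap: 20 days. February 1, 2034 + 20 days = February 21, 2034.
Next gap: 22 days. February 21, 2034 + 22 days = March 15, 2034.
Next gap: 24 days. March 15, 2034 + 24 days = April 8, 2034.

April 8, 2034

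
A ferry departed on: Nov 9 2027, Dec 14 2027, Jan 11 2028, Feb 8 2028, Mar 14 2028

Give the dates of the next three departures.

These are Tuesdays at 28- or 35-day spacing (35, 28, 28, 35).
The pattern: 2nd Tuesday of the month.
2nd Tuesday of April 2028: Apr 11 2028.
May 2028 — 2nd Tuesday is May 9 2028.
2nd Tuesday of June 2028: Jun 13 2028.

Apr 11 2028, May 9 2028, Jun 13 2028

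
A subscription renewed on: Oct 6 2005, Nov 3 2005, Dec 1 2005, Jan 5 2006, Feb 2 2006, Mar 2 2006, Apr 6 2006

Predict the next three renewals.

May 4 2006, Jun 1 2006, Jul 6 2006

Gaps: 28, 28, 35, 28, 28, 35 days — a mix of 28 and 35. Every date is a Thursday.
Each is the 1st Thursday of its month.
1st Thursday of May 2006: May 4 2006.
June 2006 — 1st Thursday is Jun 1 2006.
1st Thursday of July 2006: Jul 6 2006.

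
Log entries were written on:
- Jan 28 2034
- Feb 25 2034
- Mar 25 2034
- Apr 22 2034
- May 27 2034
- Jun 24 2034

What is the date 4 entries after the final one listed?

Oct 28 2034

Gaps: 28, 28, 28, 35, 28 days — a mix of 28 and 35. Every date is a Saturday.
Each is the 4th Saturday of its month.
July 2034 — 4th Saturday is Jul 22 2034.
4th Saturday of August 2034: Aug 26 2034.
4th Saturday of September 2034: Sep 23 2034.
October 2034 — 4th Saturday is Oct 28 2034.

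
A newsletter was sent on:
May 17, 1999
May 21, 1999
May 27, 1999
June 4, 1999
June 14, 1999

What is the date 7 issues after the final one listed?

October 18, 1999

Intervals are 4, 6, 8, 10 days — an arithmetic progression with common difference 2.
Next gap: 12 days. June 14, 1999 + 12 days = June 26, 1999.
Next gap: 14 days. June 26, 1999 + 14 days = July 10, 1999.
Next gap: 16 days. July 10, 1999 + 16 days = July 26, 1999.
Next gap: 18 days. July 26, 1999 + 18 days = August 13, 1999.
Next gap: 20 days. August 13, 1999 + 20 days = September 2, 1999.
Next gap: 22 days. September 2, 1999 + 22 days = September 24, 1999.
Next gap: 24 days. September 24, 1999 + 24 days = October 18, 1999.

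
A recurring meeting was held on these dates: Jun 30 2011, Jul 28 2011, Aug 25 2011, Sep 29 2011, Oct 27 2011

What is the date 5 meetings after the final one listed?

Mar 29 2012

These are Thursdays with 28, 28, 35, 28-day gaps.
Each is the final Thursday of its month — Jun 30 2011 is past the 28th, so '4th Thursday' doesn't fit.
November 2011 ends with Thursday Nov 24 2011.
December 2011 ends with Thursday Dec 29 2011.
January 2012 ends with Thursday Jan 26 2012.
Last Thursday of February 2012: Feb 23 2012.
March 2012 ends with Thursday Mar 29 2012.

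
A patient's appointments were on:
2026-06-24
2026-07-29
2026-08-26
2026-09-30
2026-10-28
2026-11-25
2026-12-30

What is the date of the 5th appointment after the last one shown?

These are Wednesdays with 35, 28, 35, 28, 28, 35-day gaps.
Each is the final Wednesday of its month — 2026-07-29 is past the 28th, so '4th Wednesday' doesn't fit.
January 2027 ends with Wednesday 2027-01-27.
Last Wednesday of February 2027: 2027-02-24.
March 2027 ends with Wednesday 2027-03-31.
Last Wednesday of April 2027: 2027-04-28.
Last Wednesday of May 2027: 2027-05-26.

2027-05-26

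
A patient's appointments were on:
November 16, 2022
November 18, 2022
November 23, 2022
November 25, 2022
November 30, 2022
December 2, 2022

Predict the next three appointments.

Every event lands on a Wednesday or Friday (gaps cycle 2, 5, 2, 5, 2).
So the schedule is: every Wednesday and Friday.
The following Wednesday is December 7, 2022.
The following Friday is December 9, 2022.
Next Wednesday: December 14, 2022.

December 7, 2022; December 9, 2022; December 14, 2022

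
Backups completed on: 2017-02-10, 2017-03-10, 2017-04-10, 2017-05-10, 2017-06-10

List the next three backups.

Each date is the 10th; the gaps (28, 31, 30, 31) track the month lengths.
The rule is the 10th of each month.
July 2017: 2017-07-10.
August 2017: 2017-08-10.
Next: September 2017 → 2017-09-10.

2017-07-10, 2017-08-10, 2017-09-10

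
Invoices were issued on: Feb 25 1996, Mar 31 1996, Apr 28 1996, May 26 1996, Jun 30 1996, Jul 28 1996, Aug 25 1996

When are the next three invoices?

Every date is a Sunday; gaps 35, 28, 28, 35, 28, 28 days.
Each is the last Sunday of its month (at least one falls on the 29th or later, ruling out '4th Sunday').
September 1996 ends with Sunday Sep 29 1996.
October 1996 ends with Sunday Oct 27 1996.
Last Sunday of November 1996: Nov 24 1996.

Sep 29 1996, Oct 27 1996, Nov 24 1996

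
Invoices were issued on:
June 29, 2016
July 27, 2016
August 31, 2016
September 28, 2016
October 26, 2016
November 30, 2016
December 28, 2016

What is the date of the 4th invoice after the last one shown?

April 26, 2017

These are Wednesdays with 28, 35, 28, 28, 35, 28-day gaps.
Each is the final Wednesday of its month — June 29, 2016 is past the 28th, so '4th Wednesday' doesn't fit.
Last Wednesday of January 2017: January 25, 2017.
Last Wednesday of February 2017: February 22, 2017.
March 2017 ends with Wednesday March 29, 2017.
Last Wednesday of April 2017: April 26, 2017.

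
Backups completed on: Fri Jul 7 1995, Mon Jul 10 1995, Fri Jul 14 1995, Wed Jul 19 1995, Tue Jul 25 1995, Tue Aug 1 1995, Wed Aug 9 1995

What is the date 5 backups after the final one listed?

The spacing grows by 1 each time: 3, 4, 5, 6, 7, 8 days.
Next gap: 9 days. Wed Aug 9 1995 + 9 days = Fri Aug 18 1995.
Next gap: 10 days. Fri Aug 18 1995 + 10 days = Mon Aug 28 1995.
Next gap: 11 days. Mon Aug 28 1995 + 11 days = Fri Sep 8 1995.
Next gap: 12 days. Fri Sep 8 1995 + 12 days = Wed Sep 20 1995.
Next gap: 13 days. Wed Sep 20 1995 + 13 days = Tue Oct 3 1995.

Tue Oct 3 1995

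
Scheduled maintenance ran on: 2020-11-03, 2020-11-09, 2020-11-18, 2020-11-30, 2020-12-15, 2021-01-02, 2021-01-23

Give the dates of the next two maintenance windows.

2021-02-16, 2021-03-15

The spacing grows by 3 each time: 6, 9, 12, 15, 18, 21 days.
Next gap: 24 days. 2021-01-23 + 24 days = 2021-02-16.
Next gap: 27 days. 2021-02-16 + 27 days = 2021-03-15.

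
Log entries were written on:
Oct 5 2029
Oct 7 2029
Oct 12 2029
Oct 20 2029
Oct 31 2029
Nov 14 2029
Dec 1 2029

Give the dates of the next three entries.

Dec 21 2029, Jan 13 2030, Feb 8 2030

Intervals are 2, 5, 8, 11, 14, 17 days — an arithmetic progression with common difference 3.
Next gap: 20 days. Dec 1 2029 + 20 days = Dec 21 2029.
Next gap: 23 days. Dec 21 2029 + 23 days = Jan 13 2030.
Next gap: 26 days. Jan 13 2030 + 26 days = Feb 8 2030.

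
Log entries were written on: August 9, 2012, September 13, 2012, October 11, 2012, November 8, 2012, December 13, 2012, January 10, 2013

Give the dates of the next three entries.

Gaps: 35, 28, 28, 35, 28 days — a mix of 28 and 35. Every date is a Thursday.
Each is the 2nd Thursday of its month.
February 2013 — 2nd Thursday is February 14, 2013.
2nd Thursday of March 2013: March 14, 2013.
2nd Thursday of April 2013: April 11, 2013.

February 14, 2013; March 14, 2013; April 11, 2013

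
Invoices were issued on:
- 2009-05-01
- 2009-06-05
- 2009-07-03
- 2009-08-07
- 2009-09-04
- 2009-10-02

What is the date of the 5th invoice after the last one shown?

2010-03-05

All dates are Fridays, 35, 28, 35, 28, 28 days apart.
Specifically, the 1st Friday of each month.
1st Friday of November 2009: 2009-11-06.
1st Friday of December 2009: 2009-12-04.
1st Friday of January 2010: 2010-01-01.
February 2010 — 1st Friday is 2010-02-05.
March 2010 — 1st Friday is 2010-03-05.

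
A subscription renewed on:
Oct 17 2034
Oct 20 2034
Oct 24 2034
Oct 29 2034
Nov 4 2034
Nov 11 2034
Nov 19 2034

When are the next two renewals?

The spacing grows by 1 each time: 3, 4, 5, 6, 7, 8 days.
Next gap: 9 days. Nov 19 2034 + 9 days = Nov 28 2034.
Next gap: 10 days. Nov 28 2034 + 10 days = Dec 8 2034.

Nov 28 2034, Dec 8 2034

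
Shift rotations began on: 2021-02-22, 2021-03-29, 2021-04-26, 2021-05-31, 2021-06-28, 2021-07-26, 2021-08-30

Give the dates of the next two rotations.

2021-09-27, 2021-10-25

These are Mondays with 35, 28, 35, 28, 28, 35-day gaps.
Each is the final Monday of its month — 2021-03-29 is past the 28th, so '4th Monday' doesn't fit.
September 2021 ends with Monday 2021-09-27.
Last Monday of October 2021: 2021-10-25.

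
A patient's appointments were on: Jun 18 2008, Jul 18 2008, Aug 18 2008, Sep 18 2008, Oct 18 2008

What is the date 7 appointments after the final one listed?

May 18 2009

Each date is the 18th; the gaps (30, 31, 31, 30) track the month lengths.
The rule is the 18th of each month.
November 2008: Nov 18 2008.
Next: December 2008 → Dec 18 2008.
January 2009: Jan 18 2009.
February 2009: Feb 18 2009.
Next: March 2009 → Mar 18 2009.
April 2009: Apr 18 2009.
May 2009: May 18 2009.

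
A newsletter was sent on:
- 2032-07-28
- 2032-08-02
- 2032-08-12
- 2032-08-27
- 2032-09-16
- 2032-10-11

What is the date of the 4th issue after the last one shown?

Intervals are 5, 10, 15, 20, 25 days — an arithmetic progression with common difference 5.
Next gap: 30 days. 2032-10-11 + 30 days = 2032-11-10.
Next gap: 35 days. 2032-11-10 + 35 days = 2032-12-15.
Next gap: 40 days. 2032-12-15 + 40 days = 2033-01-24.
Next gap: 45 days. 2033-01-24 + 45 days = 2033-03-10.

2033-03-10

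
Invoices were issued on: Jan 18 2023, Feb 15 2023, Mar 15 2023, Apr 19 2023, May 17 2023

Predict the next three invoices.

All dates are Wednesdays, 28, 28, 35, 28 days apart.
Specifically, the 3rd Wednesday of each month.
3rd Wednesday of June 2023: Jun 21 2023.
July 2023 — 3rd Wednesday is Jul 19 2023.
3rd Wednesday of August 2023: Aug 16 2023.

Jun 21 2023, Jul 19 2023, Aug 16 2023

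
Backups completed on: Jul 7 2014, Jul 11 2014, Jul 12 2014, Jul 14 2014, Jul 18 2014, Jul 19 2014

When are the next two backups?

Jul 21 2014, Jul 25 2014

Gaps: 4, 1, 2, 4, 1 days — not constant, but cyclic with period 3.
The events fall on every Monday, Friday and Saturday.
The following Monday is Jul 21 2014.
The following Friday is Jul 25 2014.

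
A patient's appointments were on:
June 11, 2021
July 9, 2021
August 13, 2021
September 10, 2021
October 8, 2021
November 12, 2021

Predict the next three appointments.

December 10, 2021; January 14, 2022; February 11, 2022

These are Fridays at 28- or 35-day spacing (28, 35, 28, 28, 35).
The pattern: 2nd Friday of the month.
2nd Friday of December 2021: December 10, 2021.
2nd Friday of January 2022: January 14, 2022.
February 2022 — 2nd Friday is February 11, 2022.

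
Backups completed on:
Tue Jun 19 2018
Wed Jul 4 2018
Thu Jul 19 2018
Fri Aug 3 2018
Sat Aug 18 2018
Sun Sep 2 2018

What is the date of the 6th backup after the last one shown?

Every event comes 15 days after the last (15, 15, 15, 15, 15).
Sun Sep 2 2018 + 15 days = Mon Sep 17 2018.
Mon Sep 17 2018 + 15 days = Tue Oct 2 2018.
Tue Oct 2 2018 + 15 days = Wed Oct 17 2018.
Wed Oct 17 2018 + 15 days = Thu Nov 1 2018.
Thu Nov 1 2018 + 15 days = Fri Nov 16 2018.
Fri Nov 16 2018 + 15 days = Sat Dec 1 2018.

Sat Dec 1 2018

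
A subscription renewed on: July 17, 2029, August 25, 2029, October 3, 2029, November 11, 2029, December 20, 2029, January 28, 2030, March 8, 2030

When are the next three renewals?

Gaps between consecutive events: 39, 39, 39, 39, 39, 39 days — a constant 39-day interval.
March 8, 2030 + 39 days = April 16, 2030.
April 16, 2030 + 39 days = May 25, 2030.
May 25, 2030 + 39 days = July 3, 2030.

April 16, 2030; May 25, 2030; July 3, 2030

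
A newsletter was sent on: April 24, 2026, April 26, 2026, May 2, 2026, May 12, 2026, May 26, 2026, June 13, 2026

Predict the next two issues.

July 5, 2026; July 31, 2026

Gaps: 2, 6, 10, 14, 18 days — each gap is 4 larger than the previous one.
Next gap: 22 days. June 13, 2026 + 22 days = July 5, 2026.
Next gap: 26 days. July 5, 2026 + 26 days = July 31, 2026.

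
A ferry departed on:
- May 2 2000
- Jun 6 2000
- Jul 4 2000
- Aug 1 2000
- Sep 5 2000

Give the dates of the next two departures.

These are Tuesdays at 28- or 35-day spacing (35, 28, 28, 35).
The pattern: 1st Tuesday of the month.
1st Tuesday of October 2000: Oct 3 2000.
November 2000 — 1st Tuesday is Nov 7 2000.

Oct 3 2000, Nov 7 2000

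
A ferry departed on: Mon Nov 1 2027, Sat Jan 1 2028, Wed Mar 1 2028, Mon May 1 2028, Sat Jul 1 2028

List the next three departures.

The day-of-month is always 1 (61, 60, 61, 61 days between events).
So this recurs on the 1st of every 2 months.
Next: September 2028 → Fri Sep 1 2028.
Next: November 2028 → Wed Nov 1 2028.
January 2029: Mon Jan 1 2029.

Fri Sep 1 2028, Wed Nov 1 2028, Mon Jan 1 2029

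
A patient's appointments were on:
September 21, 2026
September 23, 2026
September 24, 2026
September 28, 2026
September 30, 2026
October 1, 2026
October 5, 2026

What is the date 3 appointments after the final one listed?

October 12, 2026

Gaps: 2, 1, 4, 2, 1, 4 days — not constant, but cyclic with period 3.
The events fall on every Monday, Wednesday and Thursday.
The following Wednesday is October 7, 2026.
Next Thursday: October 8, 2026.
The following Monday is October 12, 2026.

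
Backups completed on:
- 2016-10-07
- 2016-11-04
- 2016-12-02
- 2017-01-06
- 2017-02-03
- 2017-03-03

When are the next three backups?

All dates are Fridays, 28, 28, 35, 28, 28 days apart.
Specifically, the 1st Friday of each month.
April 2017 — 1st Friday is 2017-04-07.
May 2017 — 1st Friday is 2017-05-05.
June 2017 — 1st Friday is 2017-06-02.

2017-04-07, 2017-05-05, 2017-06-02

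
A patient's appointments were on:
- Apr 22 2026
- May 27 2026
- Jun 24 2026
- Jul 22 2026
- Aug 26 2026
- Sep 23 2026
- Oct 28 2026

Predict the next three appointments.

Nov 25 2026, Dec 23 2026, Jan 27 2027

These are Wednesdays at 28- or 35-day spacing (35, 28, 28, 35, 28, 35).
The pattern: 4th Wednesday of the month.
November 2026 — 4th Wednesday is Nov 25 2026.
4th Wednesday of December 2026: Dec 23 2026.
4th Wednesday of January 2027: Jan 27 2027.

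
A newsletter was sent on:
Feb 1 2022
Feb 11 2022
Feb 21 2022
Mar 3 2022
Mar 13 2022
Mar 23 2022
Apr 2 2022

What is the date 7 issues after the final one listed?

Gaps between consecutive events: 10, 10, 10, 10, 10, 10 days — a constant 10-day interval.
Apr 2 2022 + 10 days = Apr 12 2022.
Apr 12 2022 + 10 days = Apr 22 2022.
Apr 22 2022 + 10 days = May 2 2022.
May 2 2022 + 10 days = May 12 2022.
May 12 2022 + 10 days = May 22 2022.
May 22 2022 + 10 days = Jun 1 2022.
Jun 1 2022 + 10 days = Jun 11 2022.

Jun 11 2022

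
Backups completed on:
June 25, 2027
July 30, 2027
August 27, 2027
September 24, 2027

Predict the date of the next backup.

October 29, 2027

These are Fridays with 35, 28, 28-day gaps.
Each is the final Friday of its month — July 30, 2027 is past the 28th, so '4th Friday' doesn't fit.
Last Friday of October 2027: October 29, 2027.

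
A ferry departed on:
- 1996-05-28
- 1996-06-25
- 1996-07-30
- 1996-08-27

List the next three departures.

1996-09-24, 1996-10-29, 1996-11-26

All Tuesdays; the gaps (28, 35, 28) vary with month length.
This is the last Tuesday of each month.
September 1996 ends with Tuesday 1996-09-24.
October 1996 ends with Tuesday 1996-10-29.
Last Tuesday of November 1996: 1996-11-26.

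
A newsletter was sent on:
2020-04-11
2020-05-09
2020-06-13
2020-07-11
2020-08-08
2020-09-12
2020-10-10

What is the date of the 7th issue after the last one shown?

2021-05-08

These are Saturdays at 28- or 35-day spacing (28, 35, 28, 28, 35, 28).
The pattern: 2nd Saturday of the month.
November 2020 — 2nd Saturday is 2020-11-14.
2nd Saturday of December 2020: 2020-12-12.
January 2021 — 2nd Saturday is 2021-01-09.
February 2021 — 2nd Saturday is 2021-02-13.
2nd Saturday of March 2021: 2021-03-13.
April 2021 — 2nd Saturday is 2021-04-10.
2nd Saturday of May 2021: 2021-05-08.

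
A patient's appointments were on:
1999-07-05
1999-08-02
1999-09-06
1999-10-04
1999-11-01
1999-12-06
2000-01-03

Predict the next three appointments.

These are Mondays at 28- or 35-day spacing (28, 35, 28, 28, 35, 28).
The pattern: 1st Monday of the month.
1st Monday of February 2000: 2000-02-07.
March 2000 — 1st Monday is 2000-03-06.
1st Monday of April 2000: 2000-04-03.

2000-02-07, 2000-03-06, 2000-04-03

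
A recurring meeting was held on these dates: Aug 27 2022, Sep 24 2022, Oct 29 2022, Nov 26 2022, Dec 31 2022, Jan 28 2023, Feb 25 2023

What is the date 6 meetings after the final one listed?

Aug 26 2023

All Saturdays; the gaps (28, 35, 28, 35, 28, 28) vary with month length.
This is the last Saturday of each month.
March 2023 ends with Saturday Mar 25 2023.
April 2023 ends with Saturday Apr 29 2023.
Last Saturday of May 2023: May 27 2023.
Last Saturday of June 2023: Jun 24 2023.
July 2023 ends with Saturday Jul 29 2023.
August 2023 ends with Saturday Aug 26 2023.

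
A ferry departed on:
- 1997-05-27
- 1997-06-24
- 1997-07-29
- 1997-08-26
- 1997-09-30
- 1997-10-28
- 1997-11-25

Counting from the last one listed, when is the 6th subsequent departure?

Every date is a Tuesday; gaps 28, 35, 28, 35, 28, 28 days.
Each is the last Tuesday of its month (at least one falls on the 29th or later, ruling out '4th Tuesday').
Last Tuesday of December 1997: 1997-12-30.
Last Tuesday of January 1998: 1998-01-27.
February 1998 ends with Tuesday 1998-02-24.
Last Tuesday of March 1998: 1998-03-31.
April 1998 ends with Tuesday 1998-04-28.
May 1998 ends with Tuesday 1998-05-26.

1998-05-26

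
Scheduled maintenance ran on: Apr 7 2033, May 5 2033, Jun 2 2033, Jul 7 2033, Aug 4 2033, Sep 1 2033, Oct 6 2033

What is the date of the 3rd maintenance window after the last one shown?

These are Thursdays at 28- or 35-day spacing (28, 28, 35, 28, 28, 35).
The pattern: 1st Thursday of the month.
1st Thursday of November 2033: Nov 3 2033.
1st Thursday of December 2033: Dec 1 2033.
January 2034 — 1st Thursday is Jan 5 2034.

Jan 5 2034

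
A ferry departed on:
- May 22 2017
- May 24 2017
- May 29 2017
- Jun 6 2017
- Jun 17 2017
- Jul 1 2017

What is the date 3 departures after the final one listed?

The spacing grows by 3 each time: 2, 5, 8, 11, 14 days.
Next gap: 17 days. Jul 1 2017 + 17 days = Jul 18 2017.
Next gap: 20 days. Jul 18 2017 + 20 days = Aug 7 2017.
Next gap: 23 days. Aug 7 2017 + 23 days = Aug 30 2017.

Aug 30 2017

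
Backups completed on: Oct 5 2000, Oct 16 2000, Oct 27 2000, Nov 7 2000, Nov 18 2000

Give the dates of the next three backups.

Nov 29 2000, Dec 10 2000, Dec 21 2000

Every event comes 11 days after the last (11, 11, 11, 11).
Nov 18 2000 + 11 days = Nov 29 2000.
Nov 29 2000 + 11 days = Dec 10 2000.
Dec 10 2000 + 11 days = Dec 21 2000.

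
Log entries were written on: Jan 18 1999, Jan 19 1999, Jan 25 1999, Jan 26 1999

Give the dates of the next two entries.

Feb 1 1999, Feb 2 1999

Gaps: 1, 6, 1 days — not constant, but cyclic with period 2.
The events fall on every Monday and Tuesday.
The following Monday is Feb 1 1999.
The following Tuesday is Feb 2 1999.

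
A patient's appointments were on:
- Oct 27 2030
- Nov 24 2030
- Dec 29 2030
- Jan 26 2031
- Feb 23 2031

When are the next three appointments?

Mar 30 2031, Apr 27 2031, May 25 2031

Every date is a Sunday; gaps 28, 35, 28, 28 days.
Each is the last Sunday of its month (at least one falls on the 29th or later, ruling out '4th Sunday').
March 2031 ends with Sunday Mar 30 2031.
Last Sunday of April 2031: Apr 27 2031.
May 2031 ends with Sunday May 25 2031.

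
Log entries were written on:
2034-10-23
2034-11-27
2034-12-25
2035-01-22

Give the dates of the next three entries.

Gaps: 35, 28, 28 days — a mix of 28 and 35. Every date is a Monday.
Each is the 4th Monday of its month.
4th Monday of February 2035: 2035-02-26.
4th Monday of March 2035: 2035-03-26.
4th Monday of April 2035: 2035-04-23.

2035-02-26, 2035-03-26, 2035-04-23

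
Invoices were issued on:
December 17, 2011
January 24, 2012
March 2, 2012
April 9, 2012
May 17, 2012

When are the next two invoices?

Every event comes 38 days after the last (38, 38, 38, 38).
May 17, 2012 + 38 days = June 24, 2012.
June 24, 2012 + 38 days = August 1, 2012.

June 24, 2012; August 1, 2012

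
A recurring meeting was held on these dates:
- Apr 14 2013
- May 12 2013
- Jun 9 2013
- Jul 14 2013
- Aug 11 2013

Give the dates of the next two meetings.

Sep 8 2013, Oct 13 2013

All dates are Sundays, 28, 28, 35, 28 days apart.
Specifically, the 2nd Sunday of each month.
September 2013 — 2nd Sunday is Sep 8 2013.
2nd Sunday of October 2013: Oct 13 2013.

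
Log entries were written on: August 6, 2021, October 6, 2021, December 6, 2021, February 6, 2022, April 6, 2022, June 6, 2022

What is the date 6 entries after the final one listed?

June 6, 2023

Gaps: 61, 61, 62, 59, 61 days — not constant. Every event is on the 6th of the month.
Pattern: the 6th of every 2 months.
August 2022: August 6, 2022.
October 2022: October 6, 2022.
Next: December 2022 → December 6, 2022.
Next: February 2023 → February 6, 2023.
April 2023: April 6, 2023.
Next: June 2023 → June 6, 2023.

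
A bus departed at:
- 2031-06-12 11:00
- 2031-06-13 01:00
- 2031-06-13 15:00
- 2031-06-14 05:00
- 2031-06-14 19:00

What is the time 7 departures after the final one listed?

The interval is a steady 14 hours (14, 14, 14, 14).
2031-06-14 19:00 + 14 h = 2031-06-15 09:00.
2031-06-15 09:00 + 14 h = 2031-06-15 23:00.
2031-06-15 23:00 + 14 h = 2031-06-16 13:00.
2031-06-16 13:00 + 14 h = 2031-06-17 03:00.
2031-06-17 03:00 + 14 h = 2031-06-17 17:00.
2031-06-17 17:00 + 14 h = 2031-06-18 07:00.
2031-06-18 07:00 + 14 h = 2031-06-18 21:00.

2031-06-18 21:00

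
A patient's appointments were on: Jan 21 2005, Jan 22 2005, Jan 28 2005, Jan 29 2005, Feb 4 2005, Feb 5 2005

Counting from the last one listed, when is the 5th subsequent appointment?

Feb 25 2005

Gaps: 1, 6, 1, 6, 1 days — not constant, but cyclic with period 2.
The events fall on every Friday and Saturday.
The following Friday is Feb 11 2005.
Next Saturday: Feb 12 2005.
Next Friday: Feb 18 2005.
Next Saturday: Feb 19 2005.
The following Friday is Feb 25 2005.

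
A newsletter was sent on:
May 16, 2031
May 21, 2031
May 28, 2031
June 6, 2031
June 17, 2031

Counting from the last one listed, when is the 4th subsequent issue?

Gaps: 5, 7, 9, 11 days — each gap is 2 larger than the previous one.
Next gap: 13 days. June 17, 2031 + 13 days = June 30, 2031.
Next gap: 15 days. June 30, 2031 + 15 days = July 15, 2031.
Next gap: 17 days. July 15, 2031 + 17 days = August 1, 2031.
Next gap: 19 days. August 1, 2031 + 19 days = August 20, 2031.

August 20, 2031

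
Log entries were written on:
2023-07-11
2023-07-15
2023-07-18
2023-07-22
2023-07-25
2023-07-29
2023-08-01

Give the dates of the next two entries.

The gap pattern 4, 3, 4, 3, 4, 3 repeats every 2 events.
These are the Tuesdays and Saturdays of each week.
The following Saturday is 2023-08-05.
The following Tuesday is 2023-08-08.

2023-08-05, 2023-08-08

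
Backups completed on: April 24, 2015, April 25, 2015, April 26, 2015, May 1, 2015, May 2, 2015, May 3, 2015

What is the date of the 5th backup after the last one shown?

Gaps: 1, 1, 5, 1, 1 days — not constant, but cyclic with period 3.
The events fall on every Friday, Saturday and Sunday.
Next Friday: May 8, 2015.
The following Saturday is May 9, 2015.
The following Sunday is May 10, 2015.
The following Friday is May 15, 2015.
Next Saturday: May 16, 2015.

May 16, 2015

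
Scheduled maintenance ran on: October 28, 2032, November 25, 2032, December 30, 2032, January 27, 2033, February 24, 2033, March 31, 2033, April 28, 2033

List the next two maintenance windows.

These are Thursdays with 28, 35, 28, 28, 35, 28-day gaps.
Each is the final Thursday of its month — December 30, 2032 is past the 28th, so '4th Thursday' doesn't fit.
May 2033 ends with Thursday May 26, 2033.
June 2033 ends with Thursday June 30, 2033.

May 26, 2033; June 30, 2033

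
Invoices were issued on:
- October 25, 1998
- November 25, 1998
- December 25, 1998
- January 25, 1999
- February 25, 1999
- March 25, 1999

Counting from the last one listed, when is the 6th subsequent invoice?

September 25, 1999

The day-of-month is always 25 (31, 30, 31, 31, 28 days between events).
So this recurs on the 25th of each month.
Next: April 1999 → April 25, 1999.
Next: May 1999 → May 25, 1999.
Next: June 1999 → June 25, 1999.
Next: July 1999 → July 25, 1999.
Next: August 1999 → August 25, 1999.
September 1999: September 25, 1999.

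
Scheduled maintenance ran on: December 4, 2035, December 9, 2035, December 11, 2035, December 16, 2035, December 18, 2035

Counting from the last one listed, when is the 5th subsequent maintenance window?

The gap pattern 5, 2, 5, 2 repeats every 2 events.
These are the Tuesdays and Sundays of each week.
The following Sunday is December 23, 2035.
The following Tuesday is December 25, 2035.
The following Sunday is December 30, 2035.
Next Tuesday: January 1, 2036.
The following Sunday is January 6, 2036.

January 6, 2036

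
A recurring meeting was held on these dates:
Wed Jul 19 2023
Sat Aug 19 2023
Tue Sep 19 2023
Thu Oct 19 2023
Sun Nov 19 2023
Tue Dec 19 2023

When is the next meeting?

Each date is the 19th; the gaps (31, 31, 30, 31, 30) track the month lengths.
The rule is the 19th of each month.
January 2024: Fri Jan 19 2024.

Fri Jan 19 2024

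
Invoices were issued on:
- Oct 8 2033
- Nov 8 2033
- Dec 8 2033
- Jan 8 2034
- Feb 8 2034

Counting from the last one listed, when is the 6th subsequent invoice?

Each date is the 8th; the gaps (31, 30, 31, 31) track the month lengths.
The rule is the 8th of each month.
Next: March 2034 → Mar 8 2034.
Next: April 2034 → Apr 8 2034.
May 2034: May 8 2034.
Next: June 2034 → Jun 8 2034.
July 2034: Jul 8 2034.
August 2034: Aug 8 2034.

Aug 8 2034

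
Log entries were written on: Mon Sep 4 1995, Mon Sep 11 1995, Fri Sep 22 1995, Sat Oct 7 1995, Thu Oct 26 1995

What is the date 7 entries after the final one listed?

Gaps: 7, 11, 15, 19 days — each gap is 4 larger than the previous one.
Next gap: 23 days. Thu Oct 26 1995 + 23 days = Sat Nov 18 1995.
Next gap: 27 days. Sat Nov 18 1995 + 27 days = Fri Dec 15 1995.
Next gap: 31 days. Fri Dec 15 1995 + 31 days = Mon Jan 15 1996.
Next gap: 35 days. Mon Jan 15 1996 + 35 days = Mon Feb 19 1996.
Next gap: 39 days. Mon Feb 19 1996 + 39 days = Fri Mar 29 1996.
Next gap: 43 days. Fri Mar 29 1996 + 43 days = Sat May 11 1996.
Next gap: 47 days. Sat May 11 1996 + 47 days = Thu Jun 27 1996.

Thu Jun 27 1996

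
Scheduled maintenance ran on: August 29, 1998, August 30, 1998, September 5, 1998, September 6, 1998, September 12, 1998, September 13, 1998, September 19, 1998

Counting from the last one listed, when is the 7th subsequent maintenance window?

Gaps: 1, 6, 1, 6, 1, 6 days — not constant, but cyclic with period 2.
The events fall on every Saturday and Sunday.
Next Sunday: September 20, 1998.
Next Saturday: September 26, 1998.
The following Sunday is September 27, 1998.
The following Saturday is October 3, 1998.
The following Sunday is October 4, 1998.
Next Saturday: October 10, 1998.
The following Sunday is October 11, 1998.

October 11, 1998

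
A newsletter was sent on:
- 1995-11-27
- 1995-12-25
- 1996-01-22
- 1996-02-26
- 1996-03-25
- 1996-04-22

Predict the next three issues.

1996-05-27, 1996-06-24, 1996-07-22

All dates are Mondays, 28, 28, 35, 28, 28 days apart.
Specifically, the 4th Monday of each month.
May 1996 — 4th Monday is 1996-05-27.
4th Monday of June 1996: 1996-06-24.
July 1996 — 4th Monday is 1996-07-22.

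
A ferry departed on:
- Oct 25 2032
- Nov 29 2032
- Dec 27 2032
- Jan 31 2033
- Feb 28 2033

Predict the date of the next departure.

Mar 28 2033

All Mondays; the gaps (35, 28, 35, 28) vary with month length.
This is the last Monday of each month.
March 2033 ends with Monday Mar 28 2033.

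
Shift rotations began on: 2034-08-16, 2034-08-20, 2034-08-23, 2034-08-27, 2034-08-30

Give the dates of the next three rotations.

Every event lands on a Wednesday or Sunday (gaps cycle 4, 3, 4, 3).
So the schedule is: every Wednesday and Sunday.
Next Sunday: 2034-09-03.
The following Wednesday is 2034-09-06.
Next Sunday: 2034-09-10.

2034-09-03, 2034-09-06, 2034-09-10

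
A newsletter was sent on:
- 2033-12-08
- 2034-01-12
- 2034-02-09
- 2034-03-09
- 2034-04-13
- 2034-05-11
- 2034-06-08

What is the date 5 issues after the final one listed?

All dates are Thursdays, 35, 28, 28, 35, 28, 28 days apart.
Specifically, the 2nd Thursday of each month.
2nd Thursday of July 2034: 2034-07-13.
August 2034 — 2nd Thursday is 2034-08-10.
September 2034 — 2nd Thursday is 2034-09-14.
October 2034 — 2nd Thursday is 2034-10-12.
2nd Thursday of November 2034: 2034-11-09.

2034-11-09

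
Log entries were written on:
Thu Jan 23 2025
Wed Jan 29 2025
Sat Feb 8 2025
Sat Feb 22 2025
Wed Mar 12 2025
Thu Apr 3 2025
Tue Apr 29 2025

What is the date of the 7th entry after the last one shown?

Gaps: 6, 10, 14, 18, 22, 26 days — each gap is 4 larger than the previous one.
Next gap: 30 days. Tue Apr 29 2025 + 30 days = Thu May 29 2025.
Next gap: 34 days. Thu May 29 2025 + 34 days = Wed Jul 2 2025.
Next gap: 38 days. Wed Jul 2 2025 + 38 days = Sat Aug 9 2025.
Next gap: 42 days. Sat Aug 9 2025 + 42 days = Sat Sep 20 2025.
Next gap: 46 days. Sat Sep 20 2025 + 46 days = Wed Nov 5 2025.
Next gap: 50 days. Wed Nov 5 2025 + 50 days = Thu Dec 25 2025.
Next gap: 54 days. Thu Dec 25 2025 + 54 days = Tue Feb 17 2026.

Tue Feb 17 2026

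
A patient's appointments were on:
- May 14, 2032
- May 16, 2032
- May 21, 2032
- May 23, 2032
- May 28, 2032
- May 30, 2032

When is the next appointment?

The gap pattern 2, 5, 2, 5, 2 repeats every 2 events.
These are the Fridays and Sundays of each week.
Next Friday: June 4, 2032.

June 4, 2032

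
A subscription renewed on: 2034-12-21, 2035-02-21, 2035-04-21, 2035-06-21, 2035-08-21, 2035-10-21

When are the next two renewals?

2035-12-21, 2036-02-21

The day-of-month is always 21 (62, 59, 61, 61, 61 days between events).
So this recurs on the 21st of every 2 months.
December 2035: 2035-12-21.
Next: February 2036 → 2036-02-21.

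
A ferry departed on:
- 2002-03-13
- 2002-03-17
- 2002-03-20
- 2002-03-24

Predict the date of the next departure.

2002-03-27

Every event lands on a Wednesday or Sunday (gaps cycle 4, 3, 4).
So the schedule is: every Wednesday and Sunday.
The following Wednesday is 2002-03-27.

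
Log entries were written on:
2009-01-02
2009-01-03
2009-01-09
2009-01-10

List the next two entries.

2009-01-16, 2009-01-17

Gaps: 1, 6, 1 days — not constant, but cyclic with period 2.
The events fall on every Friday and Saturday.
Next Friday: 2009-01-16.
Next Saturday: 2009-01-17.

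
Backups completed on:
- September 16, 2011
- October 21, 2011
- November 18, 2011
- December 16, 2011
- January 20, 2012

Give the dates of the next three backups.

All dates are Fridays, 35, 28, 28, 35 days apart.
Specifically, the 3rd Friday of each month.
3rd Friday of February 2012: February 17, 2012.
March 2012 — 3rd Friday is March 16, 2012.
April 2012 — 3rd Friday is April 20, 2012.

February 17, 2012; March 16, 2012; April 20, 2012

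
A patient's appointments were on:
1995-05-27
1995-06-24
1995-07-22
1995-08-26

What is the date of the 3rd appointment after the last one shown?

Gaps: 28, 28, 35 days — a mix of 28 and 35. Every date is a Saturday.
Each is the 4th Saturday of its month.
4th Saturday of September 1995: 1995-09-23.
4th Saturday of October 1995: 1995-10-28.
November 1995 — 4th Saturday is 1995-11-25.

1995-11-25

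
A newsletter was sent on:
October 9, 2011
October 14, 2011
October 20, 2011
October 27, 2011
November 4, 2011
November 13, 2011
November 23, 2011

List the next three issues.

December 4, 2011; December 16, 2011; December 29, 2011

The spacing grows by 1 each time: 5, 6, 7, 8, 9, 10 days.
Next gap: 11 days. November 23, 2011 + 11 days = December 4, 2011.
Next gap: 12 days. December 4, 2011 + 12 days = December 16, 2011.
Next gap: 13 days. December 16, 2011 + 13 days = December 29, 2011.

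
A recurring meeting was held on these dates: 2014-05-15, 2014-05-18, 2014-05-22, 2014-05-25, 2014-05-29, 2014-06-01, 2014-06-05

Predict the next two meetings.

The gap pattern 3, 4, 3, 4, 3, 4 repeats every 2 events.
These are the Thursdays and Sundays of each week.
The following Sunday is 2014-06-08.
Next Thursday: 2014-06-12.

2014-06-08, 2014-06-12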